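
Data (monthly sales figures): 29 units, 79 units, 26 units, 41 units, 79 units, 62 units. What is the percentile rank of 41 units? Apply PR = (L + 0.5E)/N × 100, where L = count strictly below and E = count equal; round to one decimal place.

N = 6.
Strictly below 41: 2. Equal to 41: 1.
PR = (2 + 0.5·1)/6 × 100 = 41.7

41.7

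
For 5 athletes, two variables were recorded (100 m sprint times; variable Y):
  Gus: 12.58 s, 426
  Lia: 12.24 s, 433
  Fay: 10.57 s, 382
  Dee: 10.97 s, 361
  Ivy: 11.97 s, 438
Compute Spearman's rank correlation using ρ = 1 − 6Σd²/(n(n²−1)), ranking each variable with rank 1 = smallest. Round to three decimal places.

Ranks of variable 1: 5, 4, 1, 2, 3
Ranks of variable 2: 3, 4, 2, 1, 5
d = r₁ − r₂: 2, 0, -1, 1, -2
d²: 4, 0, 1, 1, 4; Σd² = 10
ρ = 1 − 6·10/(5·24) = 1 − 60/120 = 0.500

0.500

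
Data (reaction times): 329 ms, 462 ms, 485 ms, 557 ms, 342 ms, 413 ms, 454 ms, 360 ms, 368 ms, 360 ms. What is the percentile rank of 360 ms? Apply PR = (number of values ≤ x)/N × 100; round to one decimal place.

N = 10.
Strictly below 360: 2. Equal to 360: 2.
PR = 4/10 × 100 = 40.0

40.0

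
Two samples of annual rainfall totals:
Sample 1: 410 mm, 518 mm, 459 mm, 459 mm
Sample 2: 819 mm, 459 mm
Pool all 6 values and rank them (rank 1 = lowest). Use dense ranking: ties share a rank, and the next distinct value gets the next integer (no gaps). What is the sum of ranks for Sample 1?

8

Sorted (ascending): 410, 459, 459, 459, 518, 819
The 3 values of 459 share dense rank 2.
Remaining distinct values take the next consecutive integers.
Sample 1 values → pooled ranks: 410→1, 518→3, 459→2, 459→2
Rank sum = 1 + 3 + 2 + 2 = 8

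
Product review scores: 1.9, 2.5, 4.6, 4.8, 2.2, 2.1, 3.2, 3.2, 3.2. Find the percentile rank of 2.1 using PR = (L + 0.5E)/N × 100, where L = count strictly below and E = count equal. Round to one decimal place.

16.7

N = 9.
Strictly below 2.1: 1. Equal to 2.1: 1.
PR = (1 + 0.5·1)/9 × 100 = 16.7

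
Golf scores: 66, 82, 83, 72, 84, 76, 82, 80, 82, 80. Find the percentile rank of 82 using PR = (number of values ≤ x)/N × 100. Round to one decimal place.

80.0

N = 10.
Strictly below 82: 5. Equal to 82: 3.
PR = 8/10 × 100 = 80.0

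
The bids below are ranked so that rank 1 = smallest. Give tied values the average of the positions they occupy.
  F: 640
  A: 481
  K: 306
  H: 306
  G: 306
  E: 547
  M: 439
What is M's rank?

4

Sorted (ascending): 306, 306, 306, 439, 481, 547, 640
The 3 values of 306 occupy positions 1–3 → average rank 2.
M has value 439 → rank 4.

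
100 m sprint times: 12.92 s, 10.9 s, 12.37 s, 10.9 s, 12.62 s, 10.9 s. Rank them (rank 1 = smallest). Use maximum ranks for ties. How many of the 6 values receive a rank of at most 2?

Sorted (ascending): 10.9, 10.9, 10.9, 12.37, 12.62, 12.92
The 3 values of 10.9 occupy positions 1–3 → each gets rank 3.
Ranks ≤ 2: {} → 0 values.

0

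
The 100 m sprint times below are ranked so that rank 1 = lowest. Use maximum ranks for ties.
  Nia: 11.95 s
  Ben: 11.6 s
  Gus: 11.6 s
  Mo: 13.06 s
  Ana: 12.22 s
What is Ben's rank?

2

Sorted (ascending): 11.6, 11.6, 11.95, 12.22, 13.06
The 2 values of 11.6 occupy positions 1–2 → each gets rank 2.
Ben has value 11.6 s → rank 2.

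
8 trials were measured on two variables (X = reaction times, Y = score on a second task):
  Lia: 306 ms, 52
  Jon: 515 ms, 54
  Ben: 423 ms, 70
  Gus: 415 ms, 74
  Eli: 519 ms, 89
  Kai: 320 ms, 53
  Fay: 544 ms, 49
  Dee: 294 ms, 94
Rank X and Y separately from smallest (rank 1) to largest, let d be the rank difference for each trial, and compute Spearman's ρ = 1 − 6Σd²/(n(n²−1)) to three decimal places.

-0.262

Ranks of variable 1: 2, 6, 5, 4, 7, 3, 8, 1
Ranks of variable 2: 2, 4, 5, 6, 7, 3, 1, 8
d = r₁ − r₂: 0, 2, 0, -2, 0, 0, 7, -7
d²: 0, 4, 0, 4, 0, 0, 49, 49; Σd² = 106
ρ = 1 − 6·106/(8·63) = 1 − 636/504 = -0.262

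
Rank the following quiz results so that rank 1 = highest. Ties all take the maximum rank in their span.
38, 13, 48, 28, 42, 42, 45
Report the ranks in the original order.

5, 7, 1, 6, 4, 4, 2

Sorted (descending): 48, 45, 42, 42, 38, 28, 13
The 2 values of 42 occupy positions 3–4 → each gets rank 4.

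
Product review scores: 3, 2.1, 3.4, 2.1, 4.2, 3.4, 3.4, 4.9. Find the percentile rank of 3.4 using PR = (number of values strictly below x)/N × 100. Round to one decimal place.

37.5

N = 8.
Strictly below 3.4: 3. Equal to 3.4: 3.
PR = 3/8 × 100 = 37.5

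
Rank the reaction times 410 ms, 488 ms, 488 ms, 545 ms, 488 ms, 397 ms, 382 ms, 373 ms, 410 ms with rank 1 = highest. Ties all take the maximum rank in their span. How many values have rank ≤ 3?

Sorted (descending): 545, 488, 488, 488, 410, 410, 397, 382, 373
The 3 values of 488 occupy positions 2–4 → each gets rank 4.
The 2 values of 410 occupy positions 5–6 → each gets rank 6.
Ranks ≤ 3: {1} → 1 value.

1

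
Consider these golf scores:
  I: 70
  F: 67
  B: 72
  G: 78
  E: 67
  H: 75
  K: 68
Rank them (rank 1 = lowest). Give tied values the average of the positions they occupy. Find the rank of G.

Sorted (ascending): 67, 67, 68, 70, 72, 75, 78
The 2 values of 67 occupy positions 1–2 → average rank (1+2)/2 = 1.5.
G has value 78 → rank 7.

7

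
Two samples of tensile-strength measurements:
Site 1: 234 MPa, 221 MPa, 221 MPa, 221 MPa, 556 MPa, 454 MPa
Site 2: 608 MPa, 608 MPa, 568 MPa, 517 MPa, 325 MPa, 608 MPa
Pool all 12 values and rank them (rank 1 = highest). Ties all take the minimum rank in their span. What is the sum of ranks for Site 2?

21

Sorted (descending): 608, 608, 608, 568, 556, 517, 454, 325, 234, 221, 221, 221
The 3 values of 608 occupy positions 1–3 → each gets rank 1.
The 3 values of 221 occupy positions 10–12 → each gets rank 10.
Site 2 values → pooled ranks: 608→1, 608→1, 568→4, 517→6, 325→8, 608→1
Rank sum = 1 + 1 + 4 + 6 + 8 + 1 = 21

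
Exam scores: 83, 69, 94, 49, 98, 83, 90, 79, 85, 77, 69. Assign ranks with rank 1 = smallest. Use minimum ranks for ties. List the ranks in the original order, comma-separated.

Sorted (ascending): 49, 69, 69, 77, 79, 83, 83, 85, 90, 94, 98
The 2 values of 69 occupy positions 2–3 → each gets rank 2.
The 2 values of 83 occupy positions 6–7 → each gets rank 6.

6, 2, 10, 1, 11, 6, 9, 5, 8, 4, 2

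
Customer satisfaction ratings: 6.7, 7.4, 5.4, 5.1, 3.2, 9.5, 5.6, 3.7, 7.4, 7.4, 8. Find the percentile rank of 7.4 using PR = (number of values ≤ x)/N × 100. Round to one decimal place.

N = 11.
Strictly below 7.4: 6. Equal to 7.4: 3.
PR = 9/11 × 100 = 81.8

81.8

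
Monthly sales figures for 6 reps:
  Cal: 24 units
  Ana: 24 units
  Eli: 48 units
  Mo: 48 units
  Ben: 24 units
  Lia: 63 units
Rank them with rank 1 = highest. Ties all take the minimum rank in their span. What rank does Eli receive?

2

Sorted (descending): 63, 48, 48, 24, 24, 24
The 2 values of 48 occupy positions 2–3 → each gets rank 2.
The 3 values of 24 occupy positions 4–6 → each gets rank 4.
Eli has value 48 units → rank 2.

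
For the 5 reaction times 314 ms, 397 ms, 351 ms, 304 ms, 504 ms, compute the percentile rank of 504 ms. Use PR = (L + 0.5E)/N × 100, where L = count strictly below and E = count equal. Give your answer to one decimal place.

N = 5.
Strictly below 504: 4. Equal to 504: 1.
PR = (4 + 0.5·1)/5 × 100 = 90.0

90.0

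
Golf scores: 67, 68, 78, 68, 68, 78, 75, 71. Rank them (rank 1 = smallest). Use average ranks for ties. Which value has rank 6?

75

Sorted (ascending): 67, 68, 68, 68, 71, 75, 78, 78
The 3 values of 68 occupy positions 2–4 → average rank 3.
The 2 values of 78 occupy positions 7–8 → average rank (7+8)/2 = 7.5.
Rank 6 → value 75.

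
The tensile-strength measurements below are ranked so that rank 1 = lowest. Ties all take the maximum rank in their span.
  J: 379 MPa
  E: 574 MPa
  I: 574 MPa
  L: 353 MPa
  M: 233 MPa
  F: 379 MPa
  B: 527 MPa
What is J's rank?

Sorted (ascending): 233, 353, 379, 379, 527, 574, 574
The 2 values of 379 occupy positions 3–4 → each gets rank 4.
The 2 values of 574 occupy positions 6–7 → each gets rank 7.
J has value 379 MPa → rank 4.

4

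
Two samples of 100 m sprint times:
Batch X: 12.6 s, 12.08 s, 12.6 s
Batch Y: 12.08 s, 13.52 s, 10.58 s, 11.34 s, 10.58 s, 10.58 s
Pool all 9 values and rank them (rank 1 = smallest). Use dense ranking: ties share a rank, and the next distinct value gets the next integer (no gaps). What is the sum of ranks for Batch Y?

13

Sorted (ascending): 10.58, 10.58, 10.58, 11.34, 12.08, 12.08, 12.6, 12.6, 13.52
The 3 values of 10.58 share dense rank 1.
The 2 values of 12.08 share dense rank 3.
The 2 values of 12.6 share dense rank 4.
Remaining distinct values take the next consecutive integers.
Batch Y values → pooled ranks: 12.08→3, 13.52→5, 10.58→1, 11.34→2, 10.58→1, 10.58→1
Rank sum = 3 + 5 + 1 + 2 + 1 + 1 = 13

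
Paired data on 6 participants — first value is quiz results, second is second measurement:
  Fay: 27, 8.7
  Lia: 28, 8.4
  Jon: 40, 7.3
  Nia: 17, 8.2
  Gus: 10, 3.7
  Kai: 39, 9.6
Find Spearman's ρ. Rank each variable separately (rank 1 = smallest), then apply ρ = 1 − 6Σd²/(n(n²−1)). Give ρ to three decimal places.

0.371

Ranks of variable 1: 3, 4, 6, 2, 1, 5
Ranks of variable 2: 5, 4, 2, 3, 1, 6
d = r₁ − r₂: -2, 0, 4, -1, 0, -1
d²: 4, 0, 16, 1, 0, 1; Σd² = 22
ρ = 1 − 6·22/(6·35) = 1 − 132/210 = 0.371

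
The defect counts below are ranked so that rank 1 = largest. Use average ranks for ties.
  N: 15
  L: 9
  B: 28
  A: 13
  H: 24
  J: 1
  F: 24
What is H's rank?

Sorted (descending): 28, 24, 24, 15, 13, 9, 1
The 2 values of 24 occupy positions 2–3 → average rank (2+3)/2 = 2.5.
H has value 24 → rank 2.5.

2.5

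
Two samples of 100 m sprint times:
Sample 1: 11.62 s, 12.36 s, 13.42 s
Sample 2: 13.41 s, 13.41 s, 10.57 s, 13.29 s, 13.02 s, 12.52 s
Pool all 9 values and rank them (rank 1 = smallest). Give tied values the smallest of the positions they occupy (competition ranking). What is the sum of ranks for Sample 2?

Sorted (ascending): 10.57, 11.62, 12.36, 12.52, 13.02, 13.29, 13.41, 13.41, 13.42
The 2 values of 13.41 occupy positions 7–8 → each gets rank 7.
Sample 2 values → pooled ranks: 13.41→7, 13.41→7, 10.57→1, 13.29→6, 13.02→5, 12.52→4
Rank sum = 7 + 7 + 1 + 6 + 5 + 4 = 30

30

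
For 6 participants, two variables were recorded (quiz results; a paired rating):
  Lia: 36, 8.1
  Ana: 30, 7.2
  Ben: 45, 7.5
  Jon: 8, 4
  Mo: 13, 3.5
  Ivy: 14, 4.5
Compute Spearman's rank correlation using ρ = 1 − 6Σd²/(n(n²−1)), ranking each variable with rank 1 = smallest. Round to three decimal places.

0.886

Ranks of variable 1: 5, 4, 6, 1, 2, 3
Ranks of variable 2: 6, 4, 5, 2, 1, 3
d = r₁ − r₂: -1, 0, 1, -1, 1, 0
d²: 1, 0, 1, 1, 1, 0; Σd² = 4
ρ = 1 − 6·4/(6·35) = 1 − 24/210 = 0.886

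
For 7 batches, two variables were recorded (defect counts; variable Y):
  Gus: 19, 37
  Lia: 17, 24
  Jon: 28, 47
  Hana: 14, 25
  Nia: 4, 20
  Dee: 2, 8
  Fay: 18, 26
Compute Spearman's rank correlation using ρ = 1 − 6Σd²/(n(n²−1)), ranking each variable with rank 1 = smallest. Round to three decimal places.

0.964

Ranks of variable 1: 6, 4, 7, 3, 2, 1, 5
Ranks of variable 2: 6, 3, 7, 4, 2, 1, 5
d = r₁ − r₂: 0, 1, 0, -1, 0, 0, 0
d²: 0, 1, 0, 1, 0, 0, 0; Σd² = 2
ρ = 1 − 6·2/(7·48) = 1 − 12/336 = 0.964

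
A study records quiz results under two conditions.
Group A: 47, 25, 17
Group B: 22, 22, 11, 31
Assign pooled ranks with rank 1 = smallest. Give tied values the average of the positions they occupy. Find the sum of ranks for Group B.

14

Sorted (ascending): 11, 17, 22, 22, 25, 31, 47
The 2 values of 22 occupy positions 3–4 → average rank (3+4)/2 = 3.5.
Group B values → pooled ranks: 22→3.5, 22→3.5, 11→1, 31→6
Rank sum = 3.5 + 3.5 + 1 + 6 = 14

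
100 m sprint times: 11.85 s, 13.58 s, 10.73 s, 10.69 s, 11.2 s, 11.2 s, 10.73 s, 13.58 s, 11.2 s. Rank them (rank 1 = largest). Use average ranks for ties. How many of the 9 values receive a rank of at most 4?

3

Sorted (descending): 13.58, 13.58, 11.85, 11.2, 11.2, 11.2, 10.73, 10.73, 10.69
The 2 values of 13.58 occupy positions 1–2 → average rank (1+2)/2 = 1.5.
The 3 values of 11.2 occupy positions 4–6 → average rank 5.
The 2 values of 10.73 occupy positions 7–8 → average rank (7+8)/2 = 7.5.
Ranks ≤ 4: {1.5, 1.5, 3} → 3 values.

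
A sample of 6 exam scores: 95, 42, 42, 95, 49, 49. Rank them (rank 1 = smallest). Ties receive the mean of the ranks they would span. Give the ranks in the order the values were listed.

5.5, 1.5, 1.5, 5.5, 3.5, 3.5

Sorted (ascending): 42, 42, 49, 49, 95, 95
The 2 values of 42 occupy positions 1–2 → average rank (1+2)/2 = 1.5.
The 2 values of 49 occupy positions 3–4 → average rank (3+4)/2 = 3.5.
The 2 values of 95 occupy positions 5–6 → average rank (5+6)/2 = 5.5.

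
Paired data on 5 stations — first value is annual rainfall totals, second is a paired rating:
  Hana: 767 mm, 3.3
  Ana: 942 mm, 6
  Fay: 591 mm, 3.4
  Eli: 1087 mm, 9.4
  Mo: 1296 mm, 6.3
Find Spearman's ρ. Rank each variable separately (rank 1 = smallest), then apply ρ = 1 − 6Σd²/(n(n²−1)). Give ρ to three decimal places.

0.800

Ranks of variable 1: 2, 3, 1, 4, 5
Ranks of variable 2: 1, 3, 2, 5, 4
d = r₁ − r₂: 1, 0, -1, -1, 1
d²: 1, 0, 1, 1, 1; Σd² = 4
ρ = 1 − 6·4/(5·24) = 1 − 24/120 = 0.800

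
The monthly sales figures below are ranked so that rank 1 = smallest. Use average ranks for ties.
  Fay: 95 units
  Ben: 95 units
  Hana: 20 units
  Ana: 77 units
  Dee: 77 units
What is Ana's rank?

2.5

Sorted (ascending): 20, 77, 77, 95, 95
The 2 values of 77 occupy positions 2–3 → average rank (2+3)/2 = 2.5.
The 2 values of 95 occupy positions 4–5 → average rank (4+5)/2 = 4.5.
Ana has value 77 units → rank 2.5.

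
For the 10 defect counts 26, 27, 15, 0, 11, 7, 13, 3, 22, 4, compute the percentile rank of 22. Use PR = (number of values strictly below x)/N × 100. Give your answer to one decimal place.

70.0

N = 10.
Strictly below 22: 7. Equal to 22: 1.
PR = 7/10 × 100 = 70.0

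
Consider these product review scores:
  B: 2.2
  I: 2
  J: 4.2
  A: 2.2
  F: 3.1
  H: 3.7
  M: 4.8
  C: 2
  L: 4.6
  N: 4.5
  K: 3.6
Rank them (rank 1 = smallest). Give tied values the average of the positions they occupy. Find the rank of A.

Sorted (ascending): 2, 2, 2.2, 2.2, 3.1, 3.6, 3.7, 4.2, 4.5, 4.6, 4.8
The 2 values of 2 occupy positions 1–2 → average rank (1+2)/2 = 1.5.
The 2 values of 2.2 occupy positions 3–4 → average rank (3+4)/2 = 3.5.
A has value 2.2 → rank 3.5.

3.5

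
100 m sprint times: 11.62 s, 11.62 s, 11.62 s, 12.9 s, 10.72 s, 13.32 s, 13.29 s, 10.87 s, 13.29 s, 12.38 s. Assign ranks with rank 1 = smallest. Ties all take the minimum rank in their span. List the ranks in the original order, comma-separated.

Sorted (ascending): 10.72, 10.87, 11.62, 11.62, 11.62, 12.38, 12.9, 13.29, 13.29, 13.32
The 3 values of 11.62 occupy positions 3–5 → each gets rank 3.
The 2 values of 13.29 occupy positions 8–9 → each gets rank 8.

3, 3, 3, 7, 1, 10, 8, 2, 8, 6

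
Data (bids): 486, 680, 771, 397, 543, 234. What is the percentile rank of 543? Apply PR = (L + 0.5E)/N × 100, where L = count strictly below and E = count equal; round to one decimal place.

N = 6.
Strictly below 543: 3. Equal to 543: 1.
PR = (3 + 0.5·1)/6 × 100 = 58.3

58.3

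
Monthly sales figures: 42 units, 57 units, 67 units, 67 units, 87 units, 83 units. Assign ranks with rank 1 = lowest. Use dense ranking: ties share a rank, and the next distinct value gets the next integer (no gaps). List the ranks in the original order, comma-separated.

Sorted (ascending): 42, 57, 67, 67, 83, 87
The 2 values of 67 share dense rank 3.
Remaining distinct values take the next consecutive integers.

1, 2, 3, 3, 5, 4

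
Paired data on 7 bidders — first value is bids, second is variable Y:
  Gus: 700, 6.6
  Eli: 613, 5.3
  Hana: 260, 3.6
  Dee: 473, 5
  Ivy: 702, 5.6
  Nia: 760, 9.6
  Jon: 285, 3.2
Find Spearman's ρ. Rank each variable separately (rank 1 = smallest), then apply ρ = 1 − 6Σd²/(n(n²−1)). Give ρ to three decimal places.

0.929

Ranks of variable 1: 5, 4, 1, 3, 6, 7, 2
Ranks of variable 2: 6, 4, 2, 3, 5, 7, 1
d = r₁ − r₂: -1, 0, -1, 0, 1, 0, 1
d²: 1, 0, 1, 0, 1, 0, 1; Σd² = 4
ρ = 1 − 6·4/(7·48) = 1 − 24/336 = 0.929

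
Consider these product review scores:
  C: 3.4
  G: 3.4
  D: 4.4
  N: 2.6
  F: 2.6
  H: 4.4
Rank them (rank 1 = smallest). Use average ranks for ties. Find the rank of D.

5.5

Sorted (ascending): 2.6, 2.6, 3.4, 3.4, 4.4, 4.4
The 2 values of 2.6 occupy positions 1–2 → average rank (1+2)/2 = 1.5.
The 2 values of 3.4 occupy positions 3–4 → average rank (3+4)/2 = 3.5.
The 2 values of 4.4 occupy positions 5–6 → average rank (5+6)/2 = 5.5.
D has value 4.4 → rank 5.5.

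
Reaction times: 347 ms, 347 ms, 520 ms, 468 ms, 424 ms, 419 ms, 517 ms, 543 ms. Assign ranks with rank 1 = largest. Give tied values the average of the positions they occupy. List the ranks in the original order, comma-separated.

7.5, 7.5, 2, 4, 5, 6, 3, 1

Sorted (descending): 543, 520, 517, 468, 424, 419, 347, 347
The 2 values of 347 occupy positions 7–8 → average rank (7+8)/2 = 7.5.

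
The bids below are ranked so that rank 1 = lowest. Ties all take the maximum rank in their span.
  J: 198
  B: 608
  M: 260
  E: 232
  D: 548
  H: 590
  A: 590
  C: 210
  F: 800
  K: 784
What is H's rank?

Sorted (ascending): 198, 210, 232, 260, 548, 590, 590, 608, 784, 800
The 2 values of 590 occupy positions 6–7 → each gets rank 7.
H has value 590 → rank 7.

7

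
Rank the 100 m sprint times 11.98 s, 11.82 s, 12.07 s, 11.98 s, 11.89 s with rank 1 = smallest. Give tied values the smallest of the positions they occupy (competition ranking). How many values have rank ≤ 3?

4

Sorted (ascending): 11.82, 11.89, 11.98, 11.98, 12.07
The 2 values of 11.98 occupy positions 3–4 → each gets rank 3.
Ranks ≤ 3: {1, 2, 3, 3} → 4 values.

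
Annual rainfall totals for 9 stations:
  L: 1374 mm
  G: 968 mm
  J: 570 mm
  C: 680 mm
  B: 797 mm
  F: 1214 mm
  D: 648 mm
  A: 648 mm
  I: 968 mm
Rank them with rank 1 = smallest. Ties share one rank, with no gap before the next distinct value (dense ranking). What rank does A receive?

2

Sorted (ascending): 570, 648, 648, 680, 797, 968, 968, 1214, 1374
The 2 values of 648 share dense rank 2.
The 2 values of 968 share dense rank 5.
Remaining distinct values take the next consecutive integers.
A has value 648 mm → rank 2.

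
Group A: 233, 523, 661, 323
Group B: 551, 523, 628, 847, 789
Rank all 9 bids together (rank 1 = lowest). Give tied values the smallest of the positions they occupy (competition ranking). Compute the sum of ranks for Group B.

31

Sorted (ascending): 233, 323, 523, 523, 551, 628, 661, 789, 847
The 2 values of 523 occupy positions 3–4 → each gets rank 3.
Group B values → pooled ranks: 551→5, 523→3, 628→6, 847→9, 789→8
Rank sum = 5 + 3 + 6 + 9 + 8 = 31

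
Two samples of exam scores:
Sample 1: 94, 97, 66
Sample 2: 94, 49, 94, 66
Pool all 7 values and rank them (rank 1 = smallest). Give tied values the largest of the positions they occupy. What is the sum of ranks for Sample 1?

Sorted (ascending): 49, 66, 66, 94, 94, 94, 97
The 2 values of 66 occupy positions 2–3 → each gets rank 3.
The 3 values of 94 occupy positions 4–6 → each gets rank 6.
Sample 1 values → pooled ranks: 94→6, 97→7, 66→3
Rank sum = 6 + 7 + 3 = 16

16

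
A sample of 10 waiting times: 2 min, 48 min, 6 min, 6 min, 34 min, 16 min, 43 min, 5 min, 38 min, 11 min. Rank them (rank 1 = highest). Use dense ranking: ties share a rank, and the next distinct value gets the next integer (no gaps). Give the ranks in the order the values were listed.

9, 1, 7, 7, 4, 5, 2, 8, 3, 6

Sorted (descending): 48, 43, 38, 34, 16, 11, 6, 6, 5, 2
The 2 values of 6 share dense rank 7.
Remaining distinct values take the next consecutive integers.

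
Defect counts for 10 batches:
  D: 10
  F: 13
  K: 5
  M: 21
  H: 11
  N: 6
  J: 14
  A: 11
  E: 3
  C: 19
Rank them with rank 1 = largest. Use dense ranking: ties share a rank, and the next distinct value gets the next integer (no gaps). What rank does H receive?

Sorted (descending): 21, 19, 14, 13, 11, 11, 10, 6, 5, 3
The 2 values of 11 share dense rank 5.
Remaining distinct values take the next consecutive integers.
H has value 11 → rank 5.

5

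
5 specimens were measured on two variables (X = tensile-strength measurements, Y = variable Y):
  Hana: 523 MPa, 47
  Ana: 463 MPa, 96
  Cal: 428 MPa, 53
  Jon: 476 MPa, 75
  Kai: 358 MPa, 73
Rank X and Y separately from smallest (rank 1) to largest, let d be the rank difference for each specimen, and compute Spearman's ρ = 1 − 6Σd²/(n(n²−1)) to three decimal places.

Ranks of variable 1: 5, 3, 2, 4, 1
Ranks of variable 2: 1, 5, 2, 4, 3
d = r₁ − r₂: 4, -2, 0, 0, -2
d²: 16, 4, 0, 0, 4; Σd² = 24
ρ = 1 − 6·24/(5·24) = 1 − 144/120 = -0.200

-0.200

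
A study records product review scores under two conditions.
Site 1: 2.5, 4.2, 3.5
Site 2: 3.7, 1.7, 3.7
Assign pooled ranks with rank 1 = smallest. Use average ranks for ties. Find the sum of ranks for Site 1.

11

Sorted (ascending): 1.7, 2.5, 3.5, 3.7, 3.7, 4.2
The 2 values of 3.7 occupy positions 4–5 → average rank (4+5)/2 = 4.5.
Site 1 values → pooled ranks: 2.5→2, 4.2→6, 3.5→3
Rank sum = 2 + 6 + 3 = 11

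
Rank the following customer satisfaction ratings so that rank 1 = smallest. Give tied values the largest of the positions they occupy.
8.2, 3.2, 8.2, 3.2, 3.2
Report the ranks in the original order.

5, 3, 5, 3, 3

Sorted (ascending): 3.2, 3.2, 3.2, 8.2, 8.2
The 3 values of 3.2 occupy positions 1–3 → each gets rank 3.
The 2 values of 8.2 occupy positions 4–5 → each gets rank 5.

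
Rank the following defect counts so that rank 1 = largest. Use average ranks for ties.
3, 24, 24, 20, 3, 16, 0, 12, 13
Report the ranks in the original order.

Sorted (descending): 24, 24, 20, 16, 13, 12, 3, 3, 0
The 2 values of 24 occupy positions 1–2 → average rank (1+2)/2 = 1.5.
The 2 values of 3 occupy positions 7–8 → average rank (7+8)/2 = 7.5.

7.5, 1.5, 1.5, 3, 7.5, 4, 9, 6, 5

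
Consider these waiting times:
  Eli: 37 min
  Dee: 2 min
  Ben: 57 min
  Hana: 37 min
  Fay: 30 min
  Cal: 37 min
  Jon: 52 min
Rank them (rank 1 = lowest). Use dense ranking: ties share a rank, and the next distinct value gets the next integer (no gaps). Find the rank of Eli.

Sorted (ascending): 2, 30, 37, 37, 37, 52, 57
The 3 values of 37 share dense rank 3.
Remaining distinct values take the next consecutive integers.
Eli has value 37 min → rank 3.

3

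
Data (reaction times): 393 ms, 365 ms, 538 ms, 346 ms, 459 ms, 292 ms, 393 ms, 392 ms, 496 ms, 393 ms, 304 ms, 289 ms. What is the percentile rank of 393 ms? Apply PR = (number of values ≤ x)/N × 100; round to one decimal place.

N = 12.
Strictly below 393: 6. Equal to 393: 3.
PR = 9/12 × 100 = 75.0

75.0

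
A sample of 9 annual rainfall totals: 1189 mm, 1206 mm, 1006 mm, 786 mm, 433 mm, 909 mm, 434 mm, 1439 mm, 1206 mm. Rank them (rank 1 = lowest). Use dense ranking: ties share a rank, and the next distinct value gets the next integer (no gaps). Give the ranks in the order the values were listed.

6, 7, 5, 3, 1, 4, 2, 8, 7

Sorted (ascending): 433, 434, 786, 909, 1006, 1189, 1206, 1206, 1439
The 2 values of 1206 share dense rank 7.
Remaining distinct values take the next consecutive integers.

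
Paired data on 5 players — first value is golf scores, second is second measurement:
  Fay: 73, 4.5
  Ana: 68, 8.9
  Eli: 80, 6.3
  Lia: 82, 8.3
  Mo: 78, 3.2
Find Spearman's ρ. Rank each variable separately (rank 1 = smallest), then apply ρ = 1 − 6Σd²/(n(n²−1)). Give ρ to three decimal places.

-0.100

Ranks of variable 1: 2, 1, 4, 5, 3
Ranks of variable 2: 2, 5, 3, 4, 1
d = r₁ − r₂: 0, -4, 1, 1, 2
d²: 0, 16, 1, 1, 4; Σd² = 22
ρ = 1 − 6·22/(5·24) = 1 − 132/120 = -0.100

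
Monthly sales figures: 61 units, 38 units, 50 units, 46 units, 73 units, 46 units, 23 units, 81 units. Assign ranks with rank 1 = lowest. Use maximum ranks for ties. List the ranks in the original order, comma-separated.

Sorted (ascending): 23, 38, 46, 46, 50, 61, 73, 81
The 2 values of 46 occupy positions 3–4 → each gets rank 4.

6, 2, 5, 4, 7, 4, 1, 8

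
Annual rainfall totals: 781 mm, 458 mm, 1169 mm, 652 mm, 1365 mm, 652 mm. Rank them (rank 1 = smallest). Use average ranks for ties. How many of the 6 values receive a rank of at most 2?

1

Sorted (ascending): 458, 652, 652, 781, 1169, 1365
The 2 values of 652 occupy positions 2–3 → average rank (2+3)/2 = 2.5.
Ranks ≤ 2: {1} → 1 value.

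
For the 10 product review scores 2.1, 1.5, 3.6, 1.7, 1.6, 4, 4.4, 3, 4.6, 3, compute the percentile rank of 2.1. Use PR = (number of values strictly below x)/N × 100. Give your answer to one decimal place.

30.0

N = 10.
Strictly below 2.1: 3. Equal to 2.1: 1.
PR = 3/10 × 100 = 30.0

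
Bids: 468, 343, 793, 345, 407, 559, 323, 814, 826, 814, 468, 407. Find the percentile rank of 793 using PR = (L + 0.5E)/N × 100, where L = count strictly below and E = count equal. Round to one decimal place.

N = 12.
Strictly below 793: 8. Equal to 793: 1.
PR = (8 + 0.5·1)/12 × 100 = 70.8

70.8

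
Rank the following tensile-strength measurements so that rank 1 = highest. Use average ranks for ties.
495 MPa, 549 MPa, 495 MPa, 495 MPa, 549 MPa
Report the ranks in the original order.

4, 1.5, 4, 4, 1.5

Sorted (descending): 549, 549, 495, 495, 495
The 2 values of 549 occupy positions 1–2 → average rank (1+2)/2 = 1.5.
The 3 values of 495 occupy positions 3–5 → average rank 4.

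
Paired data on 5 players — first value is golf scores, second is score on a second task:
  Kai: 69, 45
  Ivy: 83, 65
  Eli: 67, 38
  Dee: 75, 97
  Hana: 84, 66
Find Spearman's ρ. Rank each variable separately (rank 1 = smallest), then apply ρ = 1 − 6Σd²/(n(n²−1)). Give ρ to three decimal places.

0.700

Ranks of variable 1: 2, 4, 1, 3, 5
Ranks of variable 2: 2, 3, 1, 5, 4
d = r₁ − r₂: 0, 1, 0, -2, 1
d²: 0, 1, 0, 4, 1; Σd² = 6
ρ = 1 − 6·6/(5·24) = 1 − 36/120 = 0.700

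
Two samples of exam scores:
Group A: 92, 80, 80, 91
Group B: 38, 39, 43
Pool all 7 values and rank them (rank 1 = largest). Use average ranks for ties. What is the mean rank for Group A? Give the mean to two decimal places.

2.50

Sorted (descending): 92, 91, 80, 80, 43, 39, 38
The 2 values of 80 occupy positions 3–4 → average rank (3+4)/2 = 3.5.
Group A values → pooled ranks: 92→1, 80→3.5, 80→3.5, 91→2
Mean rank = (1 + 3.5 + 3.5 + 2) / 4 = 2.50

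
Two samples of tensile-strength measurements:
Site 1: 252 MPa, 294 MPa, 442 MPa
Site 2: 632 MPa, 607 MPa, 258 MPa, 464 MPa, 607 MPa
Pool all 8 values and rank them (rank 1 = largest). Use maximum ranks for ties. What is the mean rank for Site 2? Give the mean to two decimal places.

3.60

Sorted (descending): 632, 607, 607, 464, 442, 294, 258, 252
The 2 values of 607 occupy positions 2–3 → each gets rank 3.
Site 2 values → pooled ranks: 632→1, 607→3, 258→7, 464→4, 607→3
Mean rank = (1 + 3 + 7 + 4 + 3) / 5 = 3.60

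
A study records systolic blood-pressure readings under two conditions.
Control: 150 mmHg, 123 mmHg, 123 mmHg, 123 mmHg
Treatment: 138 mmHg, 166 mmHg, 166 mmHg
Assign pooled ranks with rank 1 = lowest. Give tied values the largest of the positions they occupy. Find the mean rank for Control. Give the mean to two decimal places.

Sorted (ascending): 123, 123, 123, 138, 150, 166, 166
The 3 values of 123 occupy positions 1–3 → each gets rank 3.
The 2 values of 166 occupy positions 6–7 → each gets rank 7.
Control values → pooled ranks: 150→5, 123→3, 123→3, 123→3
Mean rank = (5 + 3 + 3 + 3) / 4 = 3.50

3.50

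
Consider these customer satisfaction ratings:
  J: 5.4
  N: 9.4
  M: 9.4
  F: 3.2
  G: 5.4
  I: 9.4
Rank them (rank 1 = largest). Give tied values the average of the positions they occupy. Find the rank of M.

Sorted (descending): 9.4, 9.4, 9.4, 5.4, 5.4, 3.2
The 3 values of 9.4 occupy positions 1–3 → average rank 2.
The 2 values of 5.4 occupy positions 4–5 → average rank (4+5)/2 = 4.5.
M has value 9.4 → rank 2.

2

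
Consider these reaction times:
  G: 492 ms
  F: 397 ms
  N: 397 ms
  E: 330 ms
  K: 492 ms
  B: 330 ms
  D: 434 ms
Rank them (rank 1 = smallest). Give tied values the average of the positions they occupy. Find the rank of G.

6.5

Sorted (ascending): 330, 330, 397, 397, 434, 492, 492
The 2 values of 330 occupy positions 1–2 → average rank (1+2)/2 = 1.5.
The 2 values of 397 occupy positions 3–4 → average rank (3+4)/2 = 3.5.
The 2 values of 492 occupy positions 6–7 → average rank (6+7)/2 = 6.5.
G has value 492 ms → rank 6.5.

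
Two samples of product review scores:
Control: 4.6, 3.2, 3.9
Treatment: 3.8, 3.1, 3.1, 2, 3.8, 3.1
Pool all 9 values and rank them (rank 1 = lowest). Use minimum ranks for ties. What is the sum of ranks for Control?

Sorted (ascending): 2, 3.1, 3.1, 3.1, 3.2, 3.8, 3.8, 3.9, 4.6
The 3 values of 3.1 occupy positions 2–4 → each gets rank 2.
The 2 values of 3.8 occupy positions 6–7 → each gets rank 6.
Control values → pooled ranks: 4.6→9, 3.2→5, 3.9→8
Rank sum = 9 + 5 + 8 = 22

22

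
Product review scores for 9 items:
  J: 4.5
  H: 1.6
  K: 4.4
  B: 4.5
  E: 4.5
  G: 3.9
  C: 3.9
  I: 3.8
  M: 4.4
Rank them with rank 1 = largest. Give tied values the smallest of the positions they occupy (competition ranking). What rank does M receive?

4

Sorted (descending): 4.5, 4.5, 4.5, 4.4, 4.4, 3.9, 3.9, 3.8, 1.6
The 3 values of 4.5 occupy positions 1–3 → each gets rank 1.
The 2 values of 4.4 occupy positions 4–5 → each gets rank 4.
The 2 values of 3.9 occupy positions 6–7 → each gets rank 6.
M has value 4.4 → rank 4.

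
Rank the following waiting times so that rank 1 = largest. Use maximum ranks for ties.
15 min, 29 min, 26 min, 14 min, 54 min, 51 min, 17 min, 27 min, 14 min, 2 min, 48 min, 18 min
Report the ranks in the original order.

9, 4, 6, 11, 1, 2, 8, 5, 11, 12, 3, 7

Sorted (descending): 54, 51, 48, 29, 27, 26, 18, 17, 15, 14, 14, 2
The 2 values of 14 occupy positions 10–11 → each gets rank 11.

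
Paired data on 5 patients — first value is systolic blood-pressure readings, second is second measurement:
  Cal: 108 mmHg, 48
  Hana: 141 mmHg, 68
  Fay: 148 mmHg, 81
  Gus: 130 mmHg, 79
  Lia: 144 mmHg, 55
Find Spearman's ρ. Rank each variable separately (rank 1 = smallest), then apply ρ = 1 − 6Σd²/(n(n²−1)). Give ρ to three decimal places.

0.600

Ranks of variable 1: 1, 3, 5, 2, 4
Ranks of variable 2: 1, 3, 5, 4, 2
d = r₁ − r₂: 0, 0, 0, -2, 2
d²: 0, 0, 0, 4, 4; Σd² = 8
ρ = 1 − 6·8/(5·24) = 1 − 48/120 = 0.600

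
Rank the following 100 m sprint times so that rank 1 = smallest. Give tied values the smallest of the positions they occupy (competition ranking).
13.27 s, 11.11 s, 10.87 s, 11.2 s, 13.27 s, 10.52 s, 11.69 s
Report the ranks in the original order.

Sorted (ascending): 10.52, 10.87, 11.11, 11.2, 11.69, 13.27, 13.27
The 2 values of 13.27 occupy positions 6–7 → each gets rank 6.

6, 3, 2, 4, 6, 1, 5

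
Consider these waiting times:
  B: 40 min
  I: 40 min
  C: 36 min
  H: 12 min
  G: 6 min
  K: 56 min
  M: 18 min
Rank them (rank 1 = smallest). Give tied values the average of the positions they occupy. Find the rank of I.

5.5

Sorted (ascending): 6, 12, 18, 36, 40, 40, 56
The 2 values of 40 occupy positions 5–6 → average rank (5+6)/2 = 5.5.
I has value 40 min → rank 5.5.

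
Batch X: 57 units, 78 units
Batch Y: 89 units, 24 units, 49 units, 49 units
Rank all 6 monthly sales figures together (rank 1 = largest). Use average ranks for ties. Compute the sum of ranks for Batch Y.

Sorted (descending): 89, 78, 57, 49, 49, 24
The 2 values of 49 occupy positions 4–5 → average rank (4+5)/2 = 4.5.
Batch Y values → pooled ranks: 89→1, 24→6, 49→4.5, 49→4.5
Rank sum = 1 + 6 + 4.5 + 4.5 = 16

16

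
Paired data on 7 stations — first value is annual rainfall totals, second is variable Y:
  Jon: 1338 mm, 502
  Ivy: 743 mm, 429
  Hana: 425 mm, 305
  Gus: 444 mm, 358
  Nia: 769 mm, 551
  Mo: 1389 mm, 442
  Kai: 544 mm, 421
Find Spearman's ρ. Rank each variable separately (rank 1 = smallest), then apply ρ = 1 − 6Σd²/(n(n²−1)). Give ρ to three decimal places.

0.857

Ranks of variable 1: 6, 4, 1, 2, 5, 7, 3
Ranks of variable 2: 6, 4, 1, 2, 7, 5, 3
d = r₁ − r₂: 0, 0, 0, 0, -2, 2, 0
d²: 0, 0, 0, 0, 4, 4, 0; Σd² = 8
ρ = 1 − 6·8/(7·48) = 1 − 48/336 = 0.857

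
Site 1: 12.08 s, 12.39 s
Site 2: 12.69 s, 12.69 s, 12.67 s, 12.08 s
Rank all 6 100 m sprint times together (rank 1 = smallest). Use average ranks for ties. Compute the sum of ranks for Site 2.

16.5

Sorted (ascending): 12.08, 12.08, 12.39, 12.67, 12.69, 12.69
The 2 values of 12.08 occupy positions 1–2 → average rank (1+2)/2 = 1.5.
The 2 values of 12.69 occupy positions 5–6 → average rank (5+6)/2 = 5.5.
Site 2 values → pooled ranks: 12.69→5.5, 12.69→5.5, 12.67→4, 12.08→1.5
Rank sum = 5.5 + 5.5 + 4 + 1.5 = 16.5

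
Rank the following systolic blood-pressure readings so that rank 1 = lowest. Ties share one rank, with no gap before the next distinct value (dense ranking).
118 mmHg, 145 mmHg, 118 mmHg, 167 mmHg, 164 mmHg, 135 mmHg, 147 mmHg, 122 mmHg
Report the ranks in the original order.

1, 4, 1, 7, 6, 3, 5, 2

Sorted (ascending): 118, 118, 122, 135, 145, 147, 164, 167
The 2 values of 118 share dense rank 1.
Remaining distinct values take the next consecutive integers.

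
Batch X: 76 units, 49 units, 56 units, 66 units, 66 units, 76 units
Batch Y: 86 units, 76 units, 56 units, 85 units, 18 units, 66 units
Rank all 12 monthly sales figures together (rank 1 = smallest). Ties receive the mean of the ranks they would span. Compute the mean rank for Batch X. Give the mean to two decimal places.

5.92

Sorted (ascending): 18, 49, 56, 56, 66, 66, 66, 76, 76, 76, 85, 86
The 2 values of 56 occupy positions 3–4 → average rank (3+4)/2 = 3.5.
The 3 values of 66 occupy positions 5–7 → average rank 6.
The 3 values of 76 occupy positions 8–10 → average rank 9.
Batch X values → pooled ranks: 76→9, 49→2, 56→3.5, 66→6, 66→6, 76→9
Mean rank = (9 + 2 + 3.5 + 6 + 6 + 9) / 6 = 5.92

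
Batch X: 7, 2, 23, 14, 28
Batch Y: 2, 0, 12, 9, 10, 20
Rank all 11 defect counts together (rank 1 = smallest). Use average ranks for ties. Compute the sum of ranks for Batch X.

Sorted (ascending): 0, 2, 2, 7, 9, 10, 12, 14, 20, 23, 28
The 2 values of 2 occupy positions 2–3 → average rank (2+3)/2 = 2.5.
Batch X values → pooled ranks: 7→4, 2→2.5, 23→10, 14→8, 28→11
Rank sum = 4 + 2.5 + 10 + 8 + 11 = 35.5

35.5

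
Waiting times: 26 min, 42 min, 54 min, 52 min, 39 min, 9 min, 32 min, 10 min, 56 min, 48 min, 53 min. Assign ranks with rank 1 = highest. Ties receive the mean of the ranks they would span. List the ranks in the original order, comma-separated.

9, 6, 2, 4, 7, 11, 8, 10, 1, 5, 3

Sorted (descending): 56, 54, 53, 52, 48, 42, 39, 32, 26, 10, 9
No ties — each value takes its position as its rank.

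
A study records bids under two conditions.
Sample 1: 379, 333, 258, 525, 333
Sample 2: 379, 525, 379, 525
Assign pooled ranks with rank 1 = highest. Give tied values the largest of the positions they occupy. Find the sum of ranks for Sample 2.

18

Sorted (descending): 525, 525, 525, 379, 379, 379, 333, 333, 258
The 3 values of 525 occupy positions 1–3 → each gets rank 3.
The 3 values of 379 occupy positions 4–6 → each gets rank 6.
The 2 values of 333 occupy positions 7–8 → each gets rank 8.
Sample 2 values → pooled ranks: 379→6, 525→3, 379→6, 525→3
Rank sum = 6 + 3 + 6 + 3 = 18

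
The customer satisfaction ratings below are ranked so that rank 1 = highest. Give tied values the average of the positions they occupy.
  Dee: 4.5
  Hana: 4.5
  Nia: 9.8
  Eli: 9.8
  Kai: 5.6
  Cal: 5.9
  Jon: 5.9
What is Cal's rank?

Sorted (descending): 9.8, 9.8, 5.9, 5.9, 5.6, 4.5, 4.5
The 2 values of 9.8 occupy positions 1–2 → average rank (1+2)/2 = 1.5.
The 2 values of 5.9 occupy positions 3–4 → average rank (3+4)/2 = 3.5.
The 2 values of 4.5 occupy positions 6–7 → average rank (6+7)/2 = 6.5.
Cal has value 5.9 → rank 3.5.

3.5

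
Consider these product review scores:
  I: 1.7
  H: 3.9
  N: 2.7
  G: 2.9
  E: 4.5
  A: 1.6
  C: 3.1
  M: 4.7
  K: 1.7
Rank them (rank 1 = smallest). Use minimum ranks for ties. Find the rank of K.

Sorted (ascending): 1.6, 1.7, 1.7, 2.7, 2.9, 3.1, 3.9, 4.5, 4.7
The 2 values of 1.7 occupy positions 2–3 → each gets rank 2.
K has value 1.7 → rank 2.

2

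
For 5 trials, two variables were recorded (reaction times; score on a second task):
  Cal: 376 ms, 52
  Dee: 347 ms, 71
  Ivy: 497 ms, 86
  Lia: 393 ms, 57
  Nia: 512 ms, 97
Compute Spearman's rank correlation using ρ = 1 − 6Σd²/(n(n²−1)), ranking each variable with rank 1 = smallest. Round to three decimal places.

0.700

Ranks of variable 1: 2, 1, 4, 3, 5
Ranks of variable 2: 1, 3, 4, 2, 5
d = r₁ − r₂: 1, -2, 0, 1, 0
d²: 1, 4, 0, 1, 0; Σd² = 6
ρ = 1 − 6·6/(5·24) = 1 − 36/120 = 0.700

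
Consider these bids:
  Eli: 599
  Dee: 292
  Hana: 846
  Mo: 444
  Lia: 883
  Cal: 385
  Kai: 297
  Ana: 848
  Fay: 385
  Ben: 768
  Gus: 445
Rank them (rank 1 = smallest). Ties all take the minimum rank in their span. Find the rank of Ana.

Sorted (ascending): 292, 297, 385, 385, 444, 445, 599, 768, 846, 848, 883
The 2 values of 385 occupy positions 3–4 → each gets rank 3.
Ana has value 848 → rank 10.

10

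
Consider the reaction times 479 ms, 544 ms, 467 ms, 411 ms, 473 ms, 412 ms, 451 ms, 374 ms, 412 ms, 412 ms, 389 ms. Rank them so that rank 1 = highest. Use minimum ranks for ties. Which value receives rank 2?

479

Sorted (descending): 544, 479, 473, 467, 451, 412, 412, 412, 411, 389, 374
The 3 values of 412 occupy positions 6–8 → each gets rank 6.
Rank 2 → value 479.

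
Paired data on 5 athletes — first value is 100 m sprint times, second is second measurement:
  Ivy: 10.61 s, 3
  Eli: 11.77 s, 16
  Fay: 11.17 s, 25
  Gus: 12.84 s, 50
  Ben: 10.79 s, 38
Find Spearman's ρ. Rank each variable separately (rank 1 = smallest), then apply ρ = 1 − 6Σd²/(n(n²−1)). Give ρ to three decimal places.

Ranks of variable 1: 1, 4, 3, 5, 2
Ranks of variable 2: 1, 2, 3, 5, 4
d = r₁ − r₂: 0, 2, 0, 0, -2
d²: 0, 4, 0, 0, 4; Σd² = 8
ρ = 1 − 6·8/(5·24) = 1 − 48/120 = 0.600

0.600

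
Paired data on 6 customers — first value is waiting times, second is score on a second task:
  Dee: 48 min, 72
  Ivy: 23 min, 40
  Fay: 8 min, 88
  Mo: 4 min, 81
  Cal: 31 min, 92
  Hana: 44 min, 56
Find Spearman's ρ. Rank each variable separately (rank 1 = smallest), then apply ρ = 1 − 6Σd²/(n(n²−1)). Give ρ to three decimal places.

Ranks of variable 1: 6, 3, 2, 1, 4, 5
Ranks of variable 2: 3, 1, 5, 4, 6, 2
d = r₁ − r₂: 3, 2, -3, -3, -2, 3
d²: 9, 4, 9, 9, 4, 9; Σd² = 44
ρ = 1 − 6·44/(6·35) = 1 − 264/210 = -0.257

-0.257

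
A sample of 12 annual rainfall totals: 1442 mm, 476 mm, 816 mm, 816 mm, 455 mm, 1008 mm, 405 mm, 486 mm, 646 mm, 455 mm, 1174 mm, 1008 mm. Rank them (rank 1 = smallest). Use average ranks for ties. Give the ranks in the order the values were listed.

12, 4, 7.5, 7.5, 2.5, 9.5, 1, 5, 6, 2.5, 11, 9.5

Sorted (ascending): 405, 455, 455, 476, 486, 646, 816, 816, 1008, 1008, 1174, 1442
The 2 values of 455 occupy positions 2–3 → average rank (2+3)/2 = 2.5.
The 2 values of 816 occupy positions 7–8 → average rank (7+8)/2 = 7.5.
The 2 values of 1008 occupy positions 9–10 → average rank (9+10)/2 = 9.5.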